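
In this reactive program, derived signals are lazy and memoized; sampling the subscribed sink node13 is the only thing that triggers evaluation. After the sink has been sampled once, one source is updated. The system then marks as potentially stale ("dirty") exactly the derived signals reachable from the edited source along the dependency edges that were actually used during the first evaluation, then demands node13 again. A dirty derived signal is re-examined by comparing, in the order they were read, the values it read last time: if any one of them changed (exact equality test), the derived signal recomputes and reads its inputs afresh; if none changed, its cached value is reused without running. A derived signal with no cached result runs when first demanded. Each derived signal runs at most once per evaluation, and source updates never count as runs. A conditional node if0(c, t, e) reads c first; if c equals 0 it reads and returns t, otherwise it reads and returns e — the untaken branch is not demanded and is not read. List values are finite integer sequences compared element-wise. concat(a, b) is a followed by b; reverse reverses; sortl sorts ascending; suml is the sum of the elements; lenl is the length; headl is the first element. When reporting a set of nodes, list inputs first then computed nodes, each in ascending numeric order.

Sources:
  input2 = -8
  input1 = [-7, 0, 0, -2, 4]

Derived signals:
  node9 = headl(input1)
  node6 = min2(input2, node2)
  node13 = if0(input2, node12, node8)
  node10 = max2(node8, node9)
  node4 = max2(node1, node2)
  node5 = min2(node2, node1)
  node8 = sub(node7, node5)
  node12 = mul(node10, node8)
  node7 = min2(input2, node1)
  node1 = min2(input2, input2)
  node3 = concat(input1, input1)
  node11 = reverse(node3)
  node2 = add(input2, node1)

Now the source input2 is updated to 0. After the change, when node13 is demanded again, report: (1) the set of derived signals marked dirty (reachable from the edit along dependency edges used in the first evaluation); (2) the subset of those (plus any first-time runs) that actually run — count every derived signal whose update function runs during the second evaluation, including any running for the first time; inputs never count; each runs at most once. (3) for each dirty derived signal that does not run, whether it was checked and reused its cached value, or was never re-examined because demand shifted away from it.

The edit dirties: node1, node2, node5, node7, node8, node13.
9 derived signals run: node1, node2, node5, node7, node8, node9, node10, node12, node13.
No dirty derived signal escaped a run.
Note the branch switch — node9, node10, node12 had no cache and run now for the first time.

First demand of the output computes:
  node1 = min2(-8, -8) = -8
  node2 = add(-8, -8) = -16
  node5 = min2(-16, -8) = -16
  node7 = min2(-8, -8) = -8
  node8 = sub(-8, -16) = 8
  node13 = if0(input2=-8 -> else branch node8) = 8

After the edit, cleaning proceeds:
  node1: a read changed (input2 -8->0; input2 -8->0) — executes, giving 0.
  node2: a read changed (input2 -8->0; node1 -8->0) — executes, giving 0.
  node5: a read changed (node2 -16->0; node1 -8->0) — executes, giving 0.
  node7: a read changed (input2 -8->0; node1 -8->0) — executes, giving 0.
  node8: a read changed (node7 -8->0; node5 -16->0) — executes, giving 0.
  node9: had never run; runs now, result -7.
  node10: had never run; runs now, result 0.
  node12: had never run; runs now, result 0.
  node13: a read changed (input2 -8->0; node8 8->0) — executes, giving 0.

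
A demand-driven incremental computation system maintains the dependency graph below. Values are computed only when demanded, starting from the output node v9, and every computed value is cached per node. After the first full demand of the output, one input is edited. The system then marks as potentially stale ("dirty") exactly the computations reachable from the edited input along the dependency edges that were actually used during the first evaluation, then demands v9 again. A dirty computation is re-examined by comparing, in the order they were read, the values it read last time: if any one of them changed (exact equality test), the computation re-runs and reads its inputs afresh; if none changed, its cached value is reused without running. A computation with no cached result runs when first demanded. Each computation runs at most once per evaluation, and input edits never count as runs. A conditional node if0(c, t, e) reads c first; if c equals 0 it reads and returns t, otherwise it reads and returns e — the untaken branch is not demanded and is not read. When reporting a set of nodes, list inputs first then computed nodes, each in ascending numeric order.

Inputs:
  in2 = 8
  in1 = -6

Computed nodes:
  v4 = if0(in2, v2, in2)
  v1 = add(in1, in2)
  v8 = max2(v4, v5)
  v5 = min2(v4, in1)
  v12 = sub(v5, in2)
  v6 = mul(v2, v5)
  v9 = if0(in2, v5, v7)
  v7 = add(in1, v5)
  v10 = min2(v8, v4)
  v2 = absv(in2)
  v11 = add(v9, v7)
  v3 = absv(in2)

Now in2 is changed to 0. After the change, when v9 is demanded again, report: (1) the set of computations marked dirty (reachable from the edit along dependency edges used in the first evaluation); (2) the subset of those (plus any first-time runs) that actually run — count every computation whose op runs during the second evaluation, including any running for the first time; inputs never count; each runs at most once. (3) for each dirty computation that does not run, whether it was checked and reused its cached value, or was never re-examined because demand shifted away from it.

Marked dirty: v4, v5, v7, v9.
Computations that run: v2, v4, v5, v9 — 4 in total.
Never re-examined (demand shifted away): v7.
Key observation: a condition flipped, so demand moved to the other branch — v7 is never re-examined.

First evaluation (everything demanded from the output):
  v4 = if0(in2=8 -> else branch in2) = 8
  v5 = min2(8, -6) = -6
  v7 = add(-6, -6) = -12
  v9 = if0(in2=8 -> else branch v7) = -12

Propagation after the edit:
  v2: demanded for the first time — runs, produces 0.
  v4: runs — in2 8->0; in2 8->0; result 0.
  v5: runs — v4 8->0; result -6 (same value as before).
  v7: marked dirty but never re-examined — demand shifted away from it.
  v9: runs — in2 8->0; result -6.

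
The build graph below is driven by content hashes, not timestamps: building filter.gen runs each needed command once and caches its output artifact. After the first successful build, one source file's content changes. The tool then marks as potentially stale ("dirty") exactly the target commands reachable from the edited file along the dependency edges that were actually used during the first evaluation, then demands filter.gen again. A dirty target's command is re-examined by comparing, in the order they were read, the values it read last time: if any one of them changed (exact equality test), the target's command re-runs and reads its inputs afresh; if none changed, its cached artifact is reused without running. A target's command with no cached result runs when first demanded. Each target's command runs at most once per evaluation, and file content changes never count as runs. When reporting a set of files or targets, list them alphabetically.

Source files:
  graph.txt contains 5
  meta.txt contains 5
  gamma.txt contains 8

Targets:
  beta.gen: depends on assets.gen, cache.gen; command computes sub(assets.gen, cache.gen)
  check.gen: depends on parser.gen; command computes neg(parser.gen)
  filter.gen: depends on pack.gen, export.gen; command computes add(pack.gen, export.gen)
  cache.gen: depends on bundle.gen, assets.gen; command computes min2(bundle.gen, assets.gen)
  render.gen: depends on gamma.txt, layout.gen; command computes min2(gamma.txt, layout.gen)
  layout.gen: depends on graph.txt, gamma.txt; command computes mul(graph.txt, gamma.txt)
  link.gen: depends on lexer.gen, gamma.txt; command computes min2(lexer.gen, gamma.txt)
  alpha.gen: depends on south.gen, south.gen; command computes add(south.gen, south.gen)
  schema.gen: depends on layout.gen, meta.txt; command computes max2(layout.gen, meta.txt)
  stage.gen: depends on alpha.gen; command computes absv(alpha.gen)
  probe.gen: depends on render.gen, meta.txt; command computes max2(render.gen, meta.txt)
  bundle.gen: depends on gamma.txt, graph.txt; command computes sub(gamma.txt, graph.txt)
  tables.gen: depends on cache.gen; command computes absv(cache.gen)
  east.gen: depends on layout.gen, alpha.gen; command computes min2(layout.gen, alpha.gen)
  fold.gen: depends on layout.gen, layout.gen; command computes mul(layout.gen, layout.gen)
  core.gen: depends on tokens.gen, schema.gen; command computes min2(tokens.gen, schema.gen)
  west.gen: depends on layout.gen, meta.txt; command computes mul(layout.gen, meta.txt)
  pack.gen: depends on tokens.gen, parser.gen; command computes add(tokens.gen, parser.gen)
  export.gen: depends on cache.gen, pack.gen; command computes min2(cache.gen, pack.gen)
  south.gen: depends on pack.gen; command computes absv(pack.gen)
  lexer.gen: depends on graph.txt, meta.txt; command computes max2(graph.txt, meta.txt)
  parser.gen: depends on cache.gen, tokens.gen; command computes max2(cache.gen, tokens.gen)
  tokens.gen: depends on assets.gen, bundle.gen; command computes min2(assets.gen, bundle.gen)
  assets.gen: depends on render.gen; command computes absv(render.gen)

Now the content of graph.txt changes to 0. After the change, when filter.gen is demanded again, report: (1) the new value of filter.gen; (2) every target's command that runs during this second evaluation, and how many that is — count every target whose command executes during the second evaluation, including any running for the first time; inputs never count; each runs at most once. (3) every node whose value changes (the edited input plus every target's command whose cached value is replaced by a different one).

Initial pass — values computed on the first demand:
  bundle.gen = sub(8, 5) = 3
  layout.gen = mul(5, 8) = 40
  render.gen = min2(8, 40) = 8
  assets.gen = absv(8) = 8
  cache.gen = min2(3, 8) = 3
  tokens.gen = min2(8, 3) = 3
  parser.gen = max2(3, 3) = 3
  pack.gen = add(3, 3) = 6
  export.gen = min2(3, 6) = 3
  filter.gen = add(6, 3) = 9

Second demand — change propagation:
  bundle.gen: re-runs because graph.txt 5->0; new result 8.
  layout.gen: re-runs because graph.txt 5->0; new result 0.
  render.gen: re-runs because layout.gen 40->0; new result 0.
  assets.gen: re-runs because render.gen 8->0; new result 0.
  cache.gen: re-runs because bundle.gen 3->8; assets.gen 8->0; new result 0.
  tokens.gen: re-runs because assets.gen 8->0; bundle.gen 3->8; new result 0.
  parser.gen: re-runs because cache.gen 3->0; tokens.gen 3->0; new result 0.
  pack.gen: re-runs because tokens.gen 3->0; parser.gen 3->0; new result 0.
  export.gen: re-runs because cache.gen 3->0; pack.gen 6->0; new result 0.
  filter.gen: re-runs because pack.gen 6->0; export.gen 3->0; new result 0.

filter.gen now evaluates to 0.
Run set: assets.gen, bundle.gen, cache.gen, export.gen, filter.gen, layout.gen, pack.gen, parser.gen, render.gen, tokens.gen (10 run).
Changed values: assets.gen, bundle.gen, cache.gen, export.gen, filter.gen, graph.txt, layout.gen, pack.gen, parser.gen, render.gen, tokens.gen.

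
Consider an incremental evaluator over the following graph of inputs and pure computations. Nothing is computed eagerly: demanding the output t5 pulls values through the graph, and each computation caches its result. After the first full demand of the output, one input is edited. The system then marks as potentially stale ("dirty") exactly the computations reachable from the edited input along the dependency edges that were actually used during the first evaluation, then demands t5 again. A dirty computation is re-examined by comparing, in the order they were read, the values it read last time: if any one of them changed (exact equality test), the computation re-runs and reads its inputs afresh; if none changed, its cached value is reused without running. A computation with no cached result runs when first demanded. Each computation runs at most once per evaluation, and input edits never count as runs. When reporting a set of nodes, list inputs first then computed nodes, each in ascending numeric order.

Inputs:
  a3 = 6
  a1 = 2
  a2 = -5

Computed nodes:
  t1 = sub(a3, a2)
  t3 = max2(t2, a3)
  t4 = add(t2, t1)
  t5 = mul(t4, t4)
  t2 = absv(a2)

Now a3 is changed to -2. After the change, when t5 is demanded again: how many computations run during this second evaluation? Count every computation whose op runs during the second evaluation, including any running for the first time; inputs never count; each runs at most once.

Run set: t1, t4, t5 (3 run).

Initial pass — values computed on the first demand:
  t1 = sub(6, -5) = 11
  t2 = absv(-5) = 5
  t4 = add(5, 11) = 16
  t5 = mul(16, 16) = 256

Second demand — change propagation:
  t1: re-runs because a3 6->-2; new result 3.
  t4: re-runs because t1 11->3; new result 8.
  t5: re-runs because t4 16->8; t4 16->8; new result 64.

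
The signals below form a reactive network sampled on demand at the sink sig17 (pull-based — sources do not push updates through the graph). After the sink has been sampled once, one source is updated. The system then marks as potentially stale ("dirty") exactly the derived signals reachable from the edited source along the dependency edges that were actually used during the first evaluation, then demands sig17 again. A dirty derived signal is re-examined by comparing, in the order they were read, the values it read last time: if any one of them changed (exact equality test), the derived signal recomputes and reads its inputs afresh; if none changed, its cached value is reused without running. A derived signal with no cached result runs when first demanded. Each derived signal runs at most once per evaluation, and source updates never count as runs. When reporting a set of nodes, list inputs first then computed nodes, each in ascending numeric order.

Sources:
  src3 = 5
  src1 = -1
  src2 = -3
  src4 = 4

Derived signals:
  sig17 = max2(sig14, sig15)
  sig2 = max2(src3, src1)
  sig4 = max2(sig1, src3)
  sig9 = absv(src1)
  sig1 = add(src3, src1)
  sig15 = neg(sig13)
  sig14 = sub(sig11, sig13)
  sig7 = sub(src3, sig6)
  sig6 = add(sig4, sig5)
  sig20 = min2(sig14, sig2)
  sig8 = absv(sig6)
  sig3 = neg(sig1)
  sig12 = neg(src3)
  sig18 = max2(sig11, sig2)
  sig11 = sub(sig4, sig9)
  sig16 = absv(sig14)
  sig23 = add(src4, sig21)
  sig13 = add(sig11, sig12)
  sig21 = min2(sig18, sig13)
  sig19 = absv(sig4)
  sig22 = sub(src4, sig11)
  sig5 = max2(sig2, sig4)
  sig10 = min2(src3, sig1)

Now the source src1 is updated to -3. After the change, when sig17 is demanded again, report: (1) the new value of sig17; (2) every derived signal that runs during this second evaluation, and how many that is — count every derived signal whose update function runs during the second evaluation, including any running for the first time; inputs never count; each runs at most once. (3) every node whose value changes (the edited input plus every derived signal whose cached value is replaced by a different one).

sig17 now evaluates to 5.
Run set: sig1, sig4, sig9, sig11, sig13, sig14, sig15, sig17 (8 run).
Changed values: src1, sig1, sig9, sig11, sig13, sig15.

Initial pass — values computed on the first demand:
  sig1 = add(5, -1) = 4
  sig4 = max2(4, 5) = 5
  sig9 = absv(-1) = 1
  sig11 = sub(5, 1) = 4
  sig12 = neg(5) = -5
  sig13 = add(4, -5) = -1
  sig14 = sub(4, -1) = 5
  sig15 = neg(-1) = 1
  sig17 = max2(5, 1) = 5

Second demand — change propagation:
  sig1: re-runs because src1 -1->-3; new result 2.
  sig4: re-runs because sig1 4->2; new result 5 (unchanged).
  sig9: re-runs because src1 -1->-3; new result 3.
  sig11: re-runs because sig9 1->3; new result 2.
  sig13: re-runs because sig11 4->2; new result -3.
  sig14: re-runs because sig11 4->2; sig13 -1->-3; new result 5 (unchanged).
  sig15: re-runs because sig13 -1->-3; new result 3.
  sig17: re-runs because sig15 1->3; new result 5 (unchanged).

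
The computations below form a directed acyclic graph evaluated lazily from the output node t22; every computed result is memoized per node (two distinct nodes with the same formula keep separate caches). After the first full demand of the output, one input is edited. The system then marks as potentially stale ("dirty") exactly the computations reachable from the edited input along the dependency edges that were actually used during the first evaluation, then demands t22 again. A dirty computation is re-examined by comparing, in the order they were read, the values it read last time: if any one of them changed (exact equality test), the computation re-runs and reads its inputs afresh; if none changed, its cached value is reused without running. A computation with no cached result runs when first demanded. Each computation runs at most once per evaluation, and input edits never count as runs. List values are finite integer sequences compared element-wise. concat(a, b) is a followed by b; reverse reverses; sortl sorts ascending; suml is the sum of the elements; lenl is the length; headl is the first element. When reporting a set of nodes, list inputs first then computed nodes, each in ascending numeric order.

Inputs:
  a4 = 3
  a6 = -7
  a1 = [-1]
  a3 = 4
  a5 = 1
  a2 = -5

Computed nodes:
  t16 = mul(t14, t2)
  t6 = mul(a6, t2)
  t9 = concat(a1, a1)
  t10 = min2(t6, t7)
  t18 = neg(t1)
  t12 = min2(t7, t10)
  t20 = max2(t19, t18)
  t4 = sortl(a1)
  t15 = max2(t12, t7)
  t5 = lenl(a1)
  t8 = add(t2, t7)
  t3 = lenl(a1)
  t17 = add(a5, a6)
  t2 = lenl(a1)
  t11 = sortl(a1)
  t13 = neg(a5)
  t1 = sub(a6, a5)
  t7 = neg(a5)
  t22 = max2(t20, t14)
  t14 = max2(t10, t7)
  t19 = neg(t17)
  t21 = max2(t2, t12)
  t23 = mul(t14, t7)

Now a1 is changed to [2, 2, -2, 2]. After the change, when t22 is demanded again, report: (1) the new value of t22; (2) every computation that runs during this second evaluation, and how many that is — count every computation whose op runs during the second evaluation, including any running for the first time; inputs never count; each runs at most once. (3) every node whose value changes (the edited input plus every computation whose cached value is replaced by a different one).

First demand of the output computes:
  t1 = sub(-7, 1) = -8
  t2 = lenl([-1]) = 1
  t6 = mul(-7, 1) = -7
  t7 = neg(1) = -1
  t10 = min2(-7, -1) = -7
  t14 = max2(-7, -1) = -1
  t17 = add(1, -7) = -6
  t18 = neg(-8) = 8
  t19 = neg(-6) = 6
  t20 = max2(6, 8) = 8
  t22 = max2(8, -1) = 8

After the edit, cleaning proceeds:
  t2: a read changed (a1 [-1]->[2, 2, -2, 2]) — executes, giving 4.
  t6: a read changed (t2 1->4) — executes, giving -28.
  t10: a read changed (t6 -7->-28) — executes, giving -28.
  t14: a read changed (t10 -7->-28) — executes, giving -1 — identical to its old value.
  t22: dirty, but its reads are unchanged (t20 unchanged, t14 unchanged); cached 8 stands.

Note the absorption at t14: it re-runs yet its value is the same, leaving the output's value untouched.

Demanding t22 again yields 8.
4 computations run: t2, t6, t10, t14.
The nodes whose values change: a1, t2, t6, t10.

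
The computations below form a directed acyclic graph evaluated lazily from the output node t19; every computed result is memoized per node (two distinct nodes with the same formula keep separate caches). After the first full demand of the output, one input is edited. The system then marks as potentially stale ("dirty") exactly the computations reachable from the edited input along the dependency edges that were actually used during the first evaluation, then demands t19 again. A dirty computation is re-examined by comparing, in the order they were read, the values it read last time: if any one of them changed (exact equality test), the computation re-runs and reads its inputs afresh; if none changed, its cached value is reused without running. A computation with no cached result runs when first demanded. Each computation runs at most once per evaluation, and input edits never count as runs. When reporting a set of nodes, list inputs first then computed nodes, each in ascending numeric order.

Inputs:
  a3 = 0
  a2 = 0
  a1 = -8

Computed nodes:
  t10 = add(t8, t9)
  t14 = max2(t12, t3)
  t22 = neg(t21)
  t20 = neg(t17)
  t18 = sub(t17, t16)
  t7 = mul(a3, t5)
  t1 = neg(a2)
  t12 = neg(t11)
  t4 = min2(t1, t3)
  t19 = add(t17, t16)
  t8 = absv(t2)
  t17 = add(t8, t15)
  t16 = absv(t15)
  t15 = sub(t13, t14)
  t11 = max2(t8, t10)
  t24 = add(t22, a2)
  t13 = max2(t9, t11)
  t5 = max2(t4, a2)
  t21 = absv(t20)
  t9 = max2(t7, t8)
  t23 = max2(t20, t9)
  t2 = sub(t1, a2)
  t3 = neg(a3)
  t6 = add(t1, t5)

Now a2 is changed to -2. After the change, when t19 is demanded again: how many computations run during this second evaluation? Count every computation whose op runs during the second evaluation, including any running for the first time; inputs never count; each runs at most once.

15 computations run: t1, t2, t4, t5, t8, t9, t10, t11, t12, t13, t14, t15, t16, t17, t19.
Note where the cutoff bites: t7 is checked, finds nothing changed, and keeps its cache.

First demand of the output computes:
  t1 = neg(0) = 0
  t2 = sub(0, 0) = 0
  t3 = neg(0) = 0
  t4 = min2(0, 0) = 0
  t5 = max2(0, 0) = 0
  t7 = mul(0, 0) = 0
  t8 = absv(0) = 0
  t9 = max2(0, 0) = 0
  t10 = add(0, 0) = 0
  t11 = max2(0, 0) = 0
  t12 = neg(0) = 0
  t13 = max2(0, 0) = 0
  t14 = max2(0, 0) = 0
  t15 = sub(0, 0) = 0
  t16 = absv(0) = 0
  t17 = add(0, 0) = 0
  t19 = add(0, 0) = 0

After the edit, cleaning proceeds:
  t1: a read changed (a2 0->-2) — executes, giving 2.
  t2: a read changed (t1 0->2; a2 0->-2) — executes, giving 4.
  t4: a read changed (t1 0->2) — executes, giving 0 — identical to its old value.
  t5: a read changed (a2 0->-2) — executes, giving 0 — identical to its old value.
  t7: dirty, but its reads are unchanged (a3 unchanged, t5 unchanged); cached 0 stands.
  t8: a read changed (t2 0->4) — executes, giving 4.
  t9: a read changed (t8 0->4) — executes, giving 4.
  t10: a read changed (t8 0->4; t9 0->4) — executes, giving 8.
  t11: a read changed (t8 0->4; t10 0->8) — executes, giving 8.
  t12: a read changed (t11 0->8) — executes, giving -8.
  t13: a read changed (t9 0->4; t11 0->8) — executes, giving 8.
  t14: a read changed (t12 0->-8) — executes, giving 0 — identical to its old value.
  t15: a read changed (t13 0->8) — executes, giving 8.
  t16: a read changed (t15 0->8) — executes, giving 8.
  t17: a read changed (t8 0->4; t15 0->8) — executes, giving 12.
  t19: a read changed (t17 0->12; t16 0->8) — executes, giving 20.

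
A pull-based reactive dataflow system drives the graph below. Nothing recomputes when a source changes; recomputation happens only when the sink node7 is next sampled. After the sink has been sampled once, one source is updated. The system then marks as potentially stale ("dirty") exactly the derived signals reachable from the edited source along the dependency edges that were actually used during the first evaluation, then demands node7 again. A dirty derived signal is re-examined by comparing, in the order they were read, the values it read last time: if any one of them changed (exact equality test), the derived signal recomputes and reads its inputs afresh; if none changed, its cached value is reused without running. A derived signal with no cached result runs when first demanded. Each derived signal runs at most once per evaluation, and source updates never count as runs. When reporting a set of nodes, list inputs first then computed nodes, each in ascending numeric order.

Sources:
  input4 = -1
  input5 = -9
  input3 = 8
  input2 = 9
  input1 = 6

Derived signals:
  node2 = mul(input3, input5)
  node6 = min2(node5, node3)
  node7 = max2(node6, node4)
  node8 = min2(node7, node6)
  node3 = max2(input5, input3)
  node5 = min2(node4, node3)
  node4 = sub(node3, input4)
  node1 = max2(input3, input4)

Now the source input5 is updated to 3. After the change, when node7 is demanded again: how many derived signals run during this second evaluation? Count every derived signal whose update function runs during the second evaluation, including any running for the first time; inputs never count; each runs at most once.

First evaluation (everything demanded from the output):
  node3 = max2(-9, 8) = 8
  node4 = sub(8, -1) = 9
  node5 = min2(9, 8) = 8
  node6 = min2(8, 8) = 8
  node7 = max2(8, 9) = 9

Propagation after the edit:
  node3: runs — input5 -9->3; result 8 (same value as before).
  node4: checked — values it read are unchanged (node3 unchanged, input4 unchanged); reused cached 9 without running.
  node5: checked — values it read are unchanged (node4 unchanged, node3 unchanged); reused cached 8 without running.
  node6: checked — values it read are unchanged (node5 unchanged, node3 unchanged); reused cached 8 without running.
  node7: checked — values it read are unchanged (node6 unchanged, node4 unchanged); reused cached 9 without running.

Key observation: the change is absorbed at node3 — it re-runs but produces the same value, and the output's value is unchanged.

Derived signals that run: node3 — 1 in total.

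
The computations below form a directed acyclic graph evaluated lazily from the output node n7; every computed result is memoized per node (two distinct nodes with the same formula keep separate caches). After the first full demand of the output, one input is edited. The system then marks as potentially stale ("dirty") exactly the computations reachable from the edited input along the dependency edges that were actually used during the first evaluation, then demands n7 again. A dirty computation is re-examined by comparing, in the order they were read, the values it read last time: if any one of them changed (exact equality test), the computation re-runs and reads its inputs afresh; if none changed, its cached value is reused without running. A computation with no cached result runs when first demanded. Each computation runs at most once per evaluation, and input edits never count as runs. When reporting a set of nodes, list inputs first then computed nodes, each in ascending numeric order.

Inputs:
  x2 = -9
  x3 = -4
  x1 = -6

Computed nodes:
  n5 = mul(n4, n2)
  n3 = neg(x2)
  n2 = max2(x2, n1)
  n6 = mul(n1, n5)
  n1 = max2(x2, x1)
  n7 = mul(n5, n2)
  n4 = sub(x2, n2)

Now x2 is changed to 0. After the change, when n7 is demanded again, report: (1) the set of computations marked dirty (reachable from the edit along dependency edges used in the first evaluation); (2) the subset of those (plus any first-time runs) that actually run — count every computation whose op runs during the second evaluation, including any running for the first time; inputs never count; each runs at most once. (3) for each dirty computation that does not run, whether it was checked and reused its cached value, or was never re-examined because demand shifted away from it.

First demand of the output computes:
  n1 = max2(-9, -6) = -6
  n2 = max2(-9, -6) = -6
  n4 = sub(-9, -6) = -3
  n5 = mul(-3, -6) = 18
  n7 = mul(18, -6) = -108

After the edit, cleaning proceeds:
  n1: a read changed (x2 -9->0) — executes, giving 0.
  n2: a read changed (x2 -9->0; n1 -6->0) — executes, giving 0.
  n4: a read changed (x2 -9->0; n2 -6->0) — executes, giving 0.
  n5: a read changed (n4 -3->0; n2 -6->0) — executes, giving 0.
  n7: a read changed (n5 18->0; n2 -6->0) — executes, giving 0.

The edit dirties: n1, n2, n4, n5, n7.
5 computations run: n1, n2, n4, n5, n7.
No dirty computation escaped a run.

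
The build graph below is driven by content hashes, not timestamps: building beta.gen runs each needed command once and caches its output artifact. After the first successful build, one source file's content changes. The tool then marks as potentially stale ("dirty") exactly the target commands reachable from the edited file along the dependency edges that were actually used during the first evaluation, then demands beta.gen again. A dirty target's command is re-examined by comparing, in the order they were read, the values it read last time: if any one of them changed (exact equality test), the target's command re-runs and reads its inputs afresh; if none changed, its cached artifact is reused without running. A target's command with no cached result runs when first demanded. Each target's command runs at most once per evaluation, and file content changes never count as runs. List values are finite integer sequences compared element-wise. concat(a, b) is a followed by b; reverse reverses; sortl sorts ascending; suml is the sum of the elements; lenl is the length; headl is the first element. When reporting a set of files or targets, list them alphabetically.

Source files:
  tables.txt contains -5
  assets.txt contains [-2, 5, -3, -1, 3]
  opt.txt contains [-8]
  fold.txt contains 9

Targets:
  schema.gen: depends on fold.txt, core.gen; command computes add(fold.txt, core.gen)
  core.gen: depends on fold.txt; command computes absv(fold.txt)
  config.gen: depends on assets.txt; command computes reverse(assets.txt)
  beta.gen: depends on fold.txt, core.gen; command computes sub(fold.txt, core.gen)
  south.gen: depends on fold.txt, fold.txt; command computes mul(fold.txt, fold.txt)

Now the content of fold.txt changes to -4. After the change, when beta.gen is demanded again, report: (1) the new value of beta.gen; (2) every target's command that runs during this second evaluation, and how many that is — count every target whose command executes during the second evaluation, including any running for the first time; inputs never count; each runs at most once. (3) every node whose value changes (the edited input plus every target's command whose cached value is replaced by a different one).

Initial pass — values computed on the first demand:
  core.gen = absv(9) = 9
  beta.gen = sub(9, 9) = 0

Second demand — change propagation:
  core.gen: re-runs because fold.txt 9->-4; new result 4.
  beta.gen: re-runs because fold.txt 9->-4; core.gen 9->4; new result -8.

beta.gen now evaluates to -8.
Run set: beta.gen, core.gen (2 run).
Changed values: beta.gen, core.gen, fold.txt.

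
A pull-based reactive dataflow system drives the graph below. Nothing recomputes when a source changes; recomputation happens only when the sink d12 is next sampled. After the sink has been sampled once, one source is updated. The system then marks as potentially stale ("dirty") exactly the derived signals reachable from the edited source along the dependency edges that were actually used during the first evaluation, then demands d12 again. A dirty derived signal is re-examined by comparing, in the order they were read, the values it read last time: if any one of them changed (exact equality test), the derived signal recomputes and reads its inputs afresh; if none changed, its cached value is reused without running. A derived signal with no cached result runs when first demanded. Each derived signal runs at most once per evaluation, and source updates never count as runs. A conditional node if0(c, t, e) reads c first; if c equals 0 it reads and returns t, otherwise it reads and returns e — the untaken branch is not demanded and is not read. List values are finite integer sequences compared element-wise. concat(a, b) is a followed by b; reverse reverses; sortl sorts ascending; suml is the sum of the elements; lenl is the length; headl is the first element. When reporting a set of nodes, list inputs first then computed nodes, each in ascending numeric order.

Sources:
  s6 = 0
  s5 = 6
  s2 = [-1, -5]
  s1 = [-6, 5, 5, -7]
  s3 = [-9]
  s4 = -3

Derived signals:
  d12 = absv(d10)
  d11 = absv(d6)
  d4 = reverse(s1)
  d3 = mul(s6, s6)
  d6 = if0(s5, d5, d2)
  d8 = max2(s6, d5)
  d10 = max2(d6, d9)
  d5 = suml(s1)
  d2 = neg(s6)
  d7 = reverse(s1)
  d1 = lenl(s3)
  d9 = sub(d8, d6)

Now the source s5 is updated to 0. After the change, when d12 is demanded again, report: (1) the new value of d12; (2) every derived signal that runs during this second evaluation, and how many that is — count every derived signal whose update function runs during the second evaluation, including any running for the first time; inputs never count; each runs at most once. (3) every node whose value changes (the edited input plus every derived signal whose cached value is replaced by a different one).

New value of d12: 3.
Derived signals that run: d6, d9, d10, d12 — 4 in total.
Values that change: s5, d6, d9, d10, d12.

First evaluation (everything demanded from the output):
  d2 = neg(0) = 0
  d5 = suml([-6, 5, 5, -7]) = -3
  d6 = if0(s5=6 -> else branch d2) = 0
  d8 = max2(0, -3) = 0
  d9 = sub(0, 0) = 0
  d10 = max2(0, 0) = 0
  d12 = absv(0) = 0

Propagation after the edit:
  d6: runs — s5 6->0; result -3.
  d9: runs — d6 0->-3; result 3.
  d10: runs — d6 0->-3; d9 0->3; result 3.
  d12: runs — d10 0->3; result 3.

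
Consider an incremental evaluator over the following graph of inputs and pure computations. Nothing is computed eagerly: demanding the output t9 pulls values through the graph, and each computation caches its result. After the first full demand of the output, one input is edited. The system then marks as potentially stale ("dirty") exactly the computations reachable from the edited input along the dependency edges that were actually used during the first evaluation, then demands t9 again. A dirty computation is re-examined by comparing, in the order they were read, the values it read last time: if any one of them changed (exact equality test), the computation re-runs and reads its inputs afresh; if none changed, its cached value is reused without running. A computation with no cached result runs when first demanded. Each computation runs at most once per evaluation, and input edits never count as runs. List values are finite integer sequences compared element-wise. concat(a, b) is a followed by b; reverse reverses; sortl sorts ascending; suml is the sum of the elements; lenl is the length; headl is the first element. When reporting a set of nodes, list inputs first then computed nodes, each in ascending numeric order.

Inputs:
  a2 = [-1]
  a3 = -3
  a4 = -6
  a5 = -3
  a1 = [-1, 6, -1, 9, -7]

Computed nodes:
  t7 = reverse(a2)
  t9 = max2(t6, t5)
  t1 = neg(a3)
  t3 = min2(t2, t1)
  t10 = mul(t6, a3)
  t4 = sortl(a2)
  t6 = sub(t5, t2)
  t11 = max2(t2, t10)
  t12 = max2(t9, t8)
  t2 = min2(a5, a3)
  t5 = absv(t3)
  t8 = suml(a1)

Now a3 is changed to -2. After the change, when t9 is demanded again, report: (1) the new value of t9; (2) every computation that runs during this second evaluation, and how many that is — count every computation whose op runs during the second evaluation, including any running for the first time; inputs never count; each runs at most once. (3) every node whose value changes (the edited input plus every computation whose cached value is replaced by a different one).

Initial pass — values computed on the first demand:
  t1 = neg(-3) = 3
  t2 = min2(-3, -3) = -3
  t3 = min2(-3, 3) = -3
  t5 = absv(-3) = 3
  t6 = sub(3, -3) = 6
  t9 = max2(6, 3) = 6

Second demand — change propagation:
  t1: re-runs because a3 -3->-2; new result 2.
  t2: re-runs because a3 -3->-2; new result -3 (unchanged).
  t3: re-runs because t1 3->2; new result -3 (unchanged).
  t5: re-examined; everything it read last time is the same (t3 unchanged) — cache 3 kept, no run.
  t6: re-examined; everything it read last time is the same (t5 unchanged, t2 unchanged) — cache 6 kept, no run.
  t9: re-examined; everything it read last time is the same (t6 unchanged, t5 unchanged) — cache 6 kept, no run.

The important point: at t5 every value read last time is unchanged, so the dirty flag clears without a run.

t9 now evaluates to 6.
Run set: t1, t2, t3 (3 run).
Changed values: a3, t1.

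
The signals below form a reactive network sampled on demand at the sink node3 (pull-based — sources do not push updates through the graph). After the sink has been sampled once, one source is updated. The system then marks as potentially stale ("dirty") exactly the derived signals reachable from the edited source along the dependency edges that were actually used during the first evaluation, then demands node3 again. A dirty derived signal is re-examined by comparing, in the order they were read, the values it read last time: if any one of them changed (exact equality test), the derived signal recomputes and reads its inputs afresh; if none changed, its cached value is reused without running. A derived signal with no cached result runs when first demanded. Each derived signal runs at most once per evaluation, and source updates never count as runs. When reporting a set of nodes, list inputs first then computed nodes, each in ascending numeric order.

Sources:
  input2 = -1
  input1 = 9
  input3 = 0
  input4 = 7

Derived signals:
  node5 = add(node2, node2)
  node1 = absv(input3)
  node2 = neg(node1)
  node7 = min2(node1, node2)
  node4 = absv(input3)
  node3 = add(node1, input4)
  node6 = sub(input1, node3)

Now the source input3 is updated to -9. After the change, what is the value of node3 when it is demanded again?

Initial pass — values computed on the first demand:
  node1 = absv(0) = 0
  node3 = add(0, 7) = 7

Second demand — change propagation:
  node1: re-runs because input3 0->-9; new result 9.
  node3: re-runs because node1 0->9; new result 16.

node3 now evaluates to 16.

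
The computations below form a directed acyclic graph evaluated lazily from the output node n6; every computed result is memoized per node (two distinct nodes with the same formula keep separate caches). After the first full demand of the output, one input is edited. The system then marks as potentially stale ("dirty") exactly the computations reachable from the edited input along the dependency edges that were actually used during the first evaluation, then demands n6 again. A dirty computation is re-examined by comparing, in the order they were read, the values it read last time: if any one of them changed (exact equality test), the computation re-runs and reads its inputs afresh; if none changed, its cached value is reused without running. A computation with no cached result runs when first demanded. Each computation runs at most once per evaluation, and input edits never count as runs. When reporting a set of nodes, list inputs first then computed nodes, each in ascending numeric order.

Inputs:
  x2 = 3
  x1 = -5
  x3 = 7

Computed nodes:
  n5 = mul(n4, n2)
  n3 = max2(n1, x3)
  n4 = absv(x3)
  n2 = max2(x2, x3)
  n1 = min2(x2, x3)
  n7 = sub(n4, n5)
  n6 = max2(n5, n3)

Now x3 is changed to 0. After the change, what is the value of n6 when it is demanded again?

Demanding n6 again yields 0.

First demand of the output computes:
  n1 = min2(3, 7) = 3
  n2 = max2(3, 7) = 7
  n3 = max2(3, 7) = 7
  n4 = absv(7) = 7
  n5 = mul(7, 7) = 49
  n6 = max2(49, 7) = 49

After the edit, cleaning proceeds:
  n1: a read changed (x3 7->0) — executes, giving 0.
  n2: a read changed (x3 7->0) — executes, giving 3.
  n3: a read changed (n1 3->0; x3 7->0) — executes, giving 0.
  n4: a read changed (x3 7->0) — executes, giving 0.
  n5: a read changed (n4 7->0; n2 7->3) — executes, giving 0.
  n6: a read changed (n5 49->0; n3 7->0) — executes, giving 0.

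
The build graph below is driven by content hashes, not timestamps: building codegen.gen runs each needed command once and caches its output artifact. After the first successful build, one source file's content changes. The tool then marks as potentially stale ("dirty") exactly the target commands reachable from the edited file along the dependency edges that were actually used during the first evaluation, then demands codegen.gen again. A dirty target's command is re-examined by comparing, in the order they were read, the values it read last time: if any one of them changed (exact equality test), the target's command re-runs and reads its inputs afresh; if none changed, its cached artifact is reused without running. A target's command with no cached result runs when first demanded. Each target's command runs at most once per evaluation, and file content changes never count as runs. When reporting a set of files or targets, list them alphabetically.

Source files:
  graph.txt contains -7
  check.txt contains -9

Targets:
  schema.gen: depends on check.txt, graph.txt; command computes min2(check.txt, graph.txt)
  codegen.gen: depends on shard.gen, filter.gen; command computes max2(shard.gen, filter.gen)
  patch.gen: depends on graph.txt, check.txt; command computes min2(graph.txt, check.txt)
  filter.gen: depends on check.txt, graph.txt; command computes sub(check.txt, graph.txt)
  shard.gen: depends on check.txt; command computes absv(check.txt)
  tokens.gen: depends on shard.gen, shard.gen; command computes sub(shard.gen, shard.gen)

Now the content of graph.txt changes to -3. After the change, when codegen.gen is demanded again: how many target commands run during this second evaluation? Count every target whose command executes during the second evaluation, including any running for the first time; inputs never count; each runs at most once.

Run set: codegen.gen, filter.gen (2 run).

Initial pass — values computed on the first demand:
  filter.gen = sub(-9, -7) = -2
  shard.gen = absv(-9) = 9
  codegen.gen = max2(9, -2) = 9

Second demand — change propagation:
  filter.gen: re-runs because graph.txt -7->-3; new result -6.
  codegen.gen: re-runs because filter.gen -2->-6; new result 9 (unchanged).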